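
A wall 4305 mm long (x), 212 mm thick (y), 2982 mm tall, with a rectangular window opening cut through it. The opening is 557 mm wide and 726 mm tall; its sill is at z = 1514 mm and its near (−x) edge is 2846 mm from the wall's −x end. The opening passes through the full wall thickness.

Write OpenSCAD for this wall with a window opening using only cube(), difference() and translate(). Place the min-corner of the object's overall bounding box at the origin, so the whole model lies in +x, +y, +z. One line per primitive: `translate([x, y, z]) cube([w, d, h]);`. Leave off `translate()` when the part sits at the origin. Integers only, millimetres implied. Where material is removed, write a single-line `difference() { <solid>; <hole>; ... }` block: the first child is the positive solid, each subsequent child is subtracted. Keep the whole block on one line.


difference() { cube([4305, 212, 2982]); translate([2846, 0, 1514]) cube([557, 212, 726]); }


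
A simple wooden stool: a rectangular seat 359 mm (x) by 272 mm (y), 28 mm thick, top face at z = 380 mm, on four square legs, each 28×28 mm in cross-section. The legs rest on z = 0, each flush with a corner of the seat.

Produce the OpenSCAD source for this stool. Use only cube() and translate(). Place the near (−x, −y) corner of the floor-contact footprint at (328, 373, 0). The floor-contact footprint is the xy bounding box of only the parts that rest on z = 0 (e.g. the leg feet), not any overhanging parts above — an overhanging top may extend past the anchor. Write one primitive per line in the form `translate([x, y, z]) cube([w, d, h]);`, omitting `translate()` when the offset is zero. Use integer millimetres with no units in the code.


// leg_h = 380 - 28 = 352
translate([328, 373, 352]) cube([359, 272, 28]);
translate([328, 373, 0]) cube([28, 28, 352]);
translate([659, 373, 0]) cube([28, 28, 352]);
translate([328, 617, 0]) cube([28, 28, 352]);
translate([659, 617, 0]) cube([28, 28, 352]);


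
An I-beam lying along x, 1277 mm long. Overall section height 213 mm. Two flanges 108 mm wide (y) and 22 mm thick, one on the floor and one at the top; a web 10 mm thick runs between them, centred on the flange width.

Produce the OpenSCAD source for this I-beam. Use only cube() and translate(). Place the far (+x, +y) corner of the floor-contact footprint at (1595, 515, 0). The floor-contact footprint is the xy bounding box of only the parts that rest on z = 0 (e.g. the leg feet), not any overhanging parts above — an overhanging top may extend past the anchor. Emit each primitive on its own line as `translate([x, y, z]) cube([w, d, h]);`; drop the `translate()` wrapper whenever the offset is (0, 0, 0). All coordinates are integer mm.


translate([318, 407, 0]) cube([1277, 108, 22]);
translate([318, 456, 22]) cube([1277, 10, 169]);
translate([318, 407, 191]) cube([1277, 108, 22]);


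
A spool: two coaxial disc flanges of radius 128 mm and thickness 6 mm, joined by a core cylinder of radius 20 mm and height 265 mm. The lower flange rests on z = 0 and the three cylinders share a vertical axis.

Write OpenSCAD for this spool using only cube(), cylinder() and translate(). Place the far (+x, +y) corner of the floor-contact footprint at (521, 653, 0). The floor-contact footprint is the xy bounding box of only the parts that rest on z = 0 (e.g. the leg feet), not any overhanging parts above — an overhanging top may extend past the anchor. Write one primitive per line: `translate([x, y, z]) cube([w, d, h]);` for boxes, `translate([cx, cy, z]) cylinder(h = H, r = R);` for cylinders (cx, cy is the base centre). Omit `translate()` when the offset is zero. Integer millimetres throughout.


translate([393, 525, 0]) cylinder(h = 6, r = 128);
translate([393, 525, 6]) cylinder(h = 265, r = 20);
translate([393, 525, 271]) cylinder(h = 6, r = 128);


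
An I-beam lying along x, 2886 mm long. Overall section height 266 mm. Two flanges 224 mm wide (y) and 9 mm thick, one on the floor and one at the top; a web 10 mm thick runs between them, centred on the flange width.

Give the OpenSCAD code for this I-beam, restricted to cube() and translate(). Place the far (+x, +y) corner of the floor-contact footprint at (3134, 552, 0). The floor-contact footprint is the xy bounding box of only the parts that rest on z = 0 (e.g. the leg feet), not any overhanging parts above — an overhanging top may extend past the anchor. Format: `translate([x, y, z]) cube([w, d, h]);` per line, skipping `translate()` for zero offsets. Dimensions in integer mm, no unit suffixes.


translate([248, 328, 0]) cube([2886, 224, 9]);
translate([248, 435, 9]) cube([2886, 10, 248]);
translate([248, 328, 257]) cube([2886, 224, 9]);


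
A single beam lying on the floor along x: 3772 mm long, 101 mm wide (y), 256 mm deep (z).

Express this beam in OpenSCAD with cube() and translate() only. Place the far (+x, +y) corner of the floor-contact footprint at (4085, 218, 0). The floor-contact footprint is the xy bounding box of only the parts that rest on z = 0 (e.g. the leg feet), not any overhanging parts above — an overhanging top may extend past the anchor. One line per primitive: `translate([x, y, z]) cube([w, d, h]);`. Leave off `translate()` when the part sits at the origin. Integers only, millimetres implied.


translate([313, 117, 0]) cube([3772, 101, 256]);


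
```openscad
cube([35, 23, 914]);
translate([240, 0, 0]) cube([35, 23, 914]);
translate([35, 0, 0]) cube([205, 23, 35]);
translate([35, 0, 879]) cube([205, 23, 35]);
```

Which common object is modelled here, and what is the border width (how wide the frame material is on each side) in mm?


A picture frame. The border width is 35 mm.

Four thin pieces enclosing a rectangular opening — a picture frame. The two full-height stiles are 914 mm tall; the top rail sits at z = 879 and is 35 mm tall, so the border above the opening is 914 − 879 = 35 mm, matching the stile x-width.


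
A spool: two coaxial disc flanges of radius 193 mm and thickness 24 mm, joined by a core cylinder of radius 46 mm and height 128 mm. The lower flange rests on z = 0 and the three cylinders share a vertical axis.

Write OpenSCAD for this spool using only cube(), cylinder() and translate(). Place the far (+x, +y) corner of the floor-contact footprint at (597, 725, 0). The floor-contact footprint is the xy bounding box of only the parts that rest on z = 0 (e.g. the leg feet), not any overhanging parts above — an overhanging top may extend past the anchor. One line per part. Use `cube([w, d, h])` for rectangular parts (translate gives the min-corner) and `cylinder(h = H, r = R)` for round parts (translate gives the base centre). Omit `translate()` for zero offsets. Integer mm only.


translate([404, 532, 0]) cylinder(h = 24, r = 193);
translate([404, 532, 24]) cylinder(h = 128, r = 46);
translate([404, 532, 152]) cylinder(h = 24, r = 193);


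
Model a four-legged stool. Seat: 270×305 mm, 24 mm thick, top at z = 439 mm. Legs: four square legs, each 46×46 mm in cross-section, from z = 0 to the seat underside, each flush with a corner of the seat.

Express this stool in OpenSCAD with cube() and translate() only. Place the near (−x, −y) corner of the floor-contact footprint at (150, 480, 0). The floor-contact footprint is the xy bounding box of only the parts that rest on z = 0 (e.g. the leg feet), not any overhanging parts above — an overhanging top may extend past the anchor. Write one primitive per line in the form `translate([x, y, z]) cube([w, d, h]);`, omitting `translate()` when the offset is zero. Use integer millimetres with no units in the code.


translate([150, 480, 415]) cube([270, 305, 24]);
translate([150, 480, 0]) cube([46, 46, 415]);
translate([374, 480, 0]) cube([46, 46, 415]);
translate([150, 739, 0]) cube([46, 46, 415]);
translate([374, 739, 0]) cube([46, 46, 415]);


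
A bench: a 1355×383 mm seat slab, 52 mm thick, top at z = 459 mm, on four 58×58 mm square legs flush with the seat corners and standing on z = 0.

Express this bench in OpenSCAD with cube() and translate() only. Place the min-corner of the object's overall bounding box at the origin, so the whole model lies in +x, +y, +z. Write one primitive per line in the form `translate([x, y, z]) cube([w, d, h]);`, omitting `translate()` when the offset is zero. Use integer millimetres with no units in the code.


// leg_h = 459 − 52 = 407
translate([0, 0, 407]) cube([1355, 383, 52]);
cube([58, 58, 407]);
translate([0, 325, 0]) cube([58, 58, 407]);
translate([1297, 0, 0]) cube([58, 58, 407]);
translate([1297, 325, 0]) cube([58, 58, 407]);


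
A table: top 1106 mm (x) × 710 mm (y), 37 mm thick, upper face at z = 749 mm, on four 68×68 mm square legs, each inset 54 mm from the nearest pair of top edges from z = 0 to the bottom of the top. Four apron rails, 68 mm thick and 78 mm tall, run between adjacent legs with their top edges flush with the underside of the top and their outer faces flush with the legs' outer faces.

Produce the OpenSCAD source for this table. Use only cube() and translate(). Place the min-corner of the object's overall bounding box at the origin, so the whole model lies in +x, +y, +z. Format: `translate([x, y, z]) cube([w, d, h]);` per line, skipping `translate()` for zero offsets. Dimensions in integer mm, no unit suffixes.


translate([0, 0, 712]) cube([1106, 710, 37]);
translate([54, 54, 0]) cube([68, 68, 712]);
translate([984, 54, 0]) cube([68, 68, 712]);
translate([54, 588, 0]) cube([68, 68, 712]);
translate([984, 588, 0]) cube([68, 68, 712]);
translate([122, 54, 634]) cube([862, 68, 78]);
translate([122, 588, 634]) cube([862, 68, 78]);
translate([54, 122, 634]) cube([68, 466, 78]);
translate([984, 122, 634]) cube([68, 466, 78]);


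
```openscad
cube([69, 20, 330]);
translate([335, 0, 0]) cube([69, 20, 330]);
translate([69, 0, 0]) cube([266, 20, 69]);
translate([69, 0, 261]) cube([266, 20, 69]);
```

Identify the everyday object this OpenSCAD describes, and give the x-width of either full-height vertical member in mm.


A picture frame. The border width is 69 mm.

Four thin pieces enclosing a rectangular opening — a picture frame. The two full-height stiles are 330 mm tall; the top rail sits at z = 261 and is 69 mm tall, so the border above the opening is 330 − 261 = 69 mm, matching the stile x-width.


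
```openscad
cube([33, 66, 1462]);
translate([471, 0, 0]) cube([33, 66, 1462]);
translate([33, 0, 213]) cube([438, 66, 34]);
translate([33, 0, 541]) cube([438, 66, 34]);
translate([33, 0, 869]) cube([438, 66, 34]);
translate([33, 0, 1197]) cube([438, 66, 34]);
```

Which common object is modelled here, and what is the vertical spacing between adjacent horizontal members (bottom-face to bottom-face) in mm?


A ladder. The rung spacing is 328 mm.

Two tall 33×66 posts with 4 short bars between them — a ladder. Adjacent rungs sit at z = 213 and z = 541, so the spacing is 541 − 213 = 328 mm.


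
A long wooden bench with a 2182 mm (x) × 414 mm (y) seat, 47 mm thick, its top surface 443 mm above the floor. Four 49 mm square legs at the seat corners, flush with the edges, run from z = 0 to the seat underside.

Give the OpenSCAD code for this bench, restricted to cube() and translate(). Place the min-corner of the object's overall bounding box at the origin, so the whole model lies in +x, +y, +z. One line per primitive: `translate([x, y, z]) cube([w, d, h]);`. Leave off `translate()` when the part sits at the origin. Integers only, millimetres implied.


// leg_h = 443 − 47 = 396
translate([0, 0, 396]) cube([2182, 414, 47]);
cube([49, 49, 396]);
translate([0, 365, 0]) cube([49, 49, 396]);
translate([2133, 0, 0]) cube([49, 49, 396]);
translate([2133, 365, 0]) cube([49, 49, 396]);


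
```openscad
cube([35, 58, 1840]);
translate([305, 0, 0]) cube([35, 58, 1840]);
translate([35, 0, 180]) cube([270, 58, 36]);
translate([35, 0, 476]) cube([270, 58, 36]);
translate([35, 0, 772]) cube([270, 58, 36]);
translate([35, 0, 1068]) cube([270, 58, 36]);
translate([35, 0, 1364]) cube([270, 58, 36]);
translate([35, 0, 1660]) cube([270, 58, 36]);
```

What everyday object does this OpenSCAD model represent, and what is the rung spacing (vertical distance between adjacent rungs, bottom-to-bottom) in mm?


A ladder. The rung spacing is 296 mm.

Two tall 35×58 posts with 6 short bars between them — a ladder. Adjacent rungs sit at z = 180 and z = 476, so the spacing is 476 − 180 = 296 mm.


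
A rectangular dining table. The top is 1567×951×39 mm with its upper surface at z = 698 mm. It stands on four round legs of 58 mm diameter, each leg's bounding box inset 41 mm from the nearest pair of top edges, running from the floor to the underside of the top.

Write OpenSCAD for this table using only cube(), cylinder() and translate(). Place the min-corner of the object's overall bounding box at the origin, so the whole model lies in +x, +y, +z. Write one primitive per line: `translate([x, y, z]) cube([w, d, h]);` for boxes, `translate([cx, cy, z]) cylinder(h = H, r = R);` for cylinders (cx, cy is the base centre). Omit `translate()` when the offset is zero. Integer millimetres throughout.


// leg_h = 698 - 39 = 659
translate([0, 0, 659]) cube([1567, 951, 39]);
translate([70, 70, 0]) cylinder(h = 659, r = 29);
translate([1497, 70, 0]) cylinder(h = 659, r = 29);
translate([70, 881, 0]) cylinder(h = 659, r = 29);
translate([1497, 881, 0]) cylinder(h = 659, r = 29);


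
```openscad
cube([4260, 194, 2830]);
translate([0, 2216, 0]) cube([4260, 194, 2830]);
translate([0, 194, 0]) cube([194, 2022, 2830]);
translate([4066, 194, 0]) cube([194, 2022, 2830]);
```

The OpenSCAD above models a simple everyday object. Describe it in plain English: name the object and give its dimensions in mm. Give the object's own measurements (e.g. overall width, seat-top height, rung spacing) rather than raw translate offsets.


The wall frame of a small rectangular building: four walls, each 2830 mm tall and 194 mm thick, enclosing a footprint 4260 mm (x) by 2410 mm (y) outside-to-outside, with no floor or roof. The front and back walls (the −y and +y sides) span the full width; the two side walls fit between them.


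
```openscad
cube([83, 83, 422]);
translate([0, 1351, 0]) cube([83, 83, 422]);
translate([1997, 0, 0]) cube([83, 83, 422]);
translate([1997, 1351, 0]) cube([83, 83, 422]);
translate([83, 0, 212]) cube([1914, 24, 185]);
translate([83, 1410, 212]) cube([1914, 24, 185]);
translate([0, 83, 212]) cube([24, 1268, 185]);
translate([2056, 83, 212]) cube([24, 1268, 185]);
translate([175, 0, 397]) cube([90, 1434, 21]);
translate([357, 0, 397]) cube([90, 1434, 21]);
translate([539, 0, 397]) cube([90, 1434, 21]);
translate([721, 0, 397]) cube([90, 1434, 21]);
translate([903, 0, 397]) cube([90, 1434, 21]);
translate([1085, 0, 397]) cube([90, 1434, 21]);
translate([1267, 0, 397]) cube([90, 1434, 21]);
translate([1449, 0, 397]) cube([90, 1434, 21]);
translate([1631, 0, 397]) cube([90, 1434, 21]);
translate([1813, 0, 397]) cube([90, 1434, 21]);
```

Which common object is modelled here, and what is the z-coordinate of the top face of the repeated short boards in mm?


A bed frame. The slat-top height is 418 mm.

Four posts, four rails, and a row of slats — a bed frame. Slats sit on the rails at z = 212 + 185 = 397; with slat thickness 21, the top is 418 mm.


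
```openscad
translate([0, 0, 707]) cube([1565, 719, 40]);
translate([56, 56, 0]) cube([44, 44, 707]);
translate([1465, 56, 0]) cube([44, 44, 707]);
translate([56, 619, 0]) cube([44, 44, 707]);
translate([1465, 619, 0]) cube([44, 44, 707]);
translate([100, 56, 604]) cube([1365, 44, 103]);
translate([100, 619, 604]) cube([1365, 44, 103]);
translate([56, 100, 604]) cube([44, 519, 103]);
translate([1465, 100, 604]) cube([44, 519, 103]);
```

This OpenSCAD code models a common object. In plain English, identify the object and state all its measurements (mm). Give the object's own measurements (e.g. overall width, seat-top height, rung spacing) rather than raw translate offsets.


A table: top 1565 mm (x) × 719 mm (y), 40 mm thick, upper face at z = 747 mm, on four 44×44 mm square legs, each inset 56 mm from the nearest pair of top edges from z = 0 to the bottom of the top. Four apron rails, 44 mm thick and 103 mm tall, run between adjacent legs with their top edges flush with the underside of the top and their outer faces flush with the legs' outer faces.


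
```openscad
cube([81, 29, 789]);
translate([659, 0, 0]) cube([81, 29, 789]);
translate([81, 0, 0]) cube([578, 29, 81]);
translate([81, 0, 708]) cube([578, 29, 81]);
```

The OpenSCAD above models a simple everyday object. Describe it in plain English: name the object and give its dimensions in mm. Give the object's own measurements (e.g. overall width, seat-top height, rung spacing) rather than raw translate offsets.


A rectangular picture frame lying in the x–z plane (depth along y). The opening is 578 mm wide (x) by 627 mm tall (z), surrounded by a border 81 mm wide on all four sides. The frame is 29 mm deep and is made of two full-height vertical stiles with two horizontal rails fitted between them.


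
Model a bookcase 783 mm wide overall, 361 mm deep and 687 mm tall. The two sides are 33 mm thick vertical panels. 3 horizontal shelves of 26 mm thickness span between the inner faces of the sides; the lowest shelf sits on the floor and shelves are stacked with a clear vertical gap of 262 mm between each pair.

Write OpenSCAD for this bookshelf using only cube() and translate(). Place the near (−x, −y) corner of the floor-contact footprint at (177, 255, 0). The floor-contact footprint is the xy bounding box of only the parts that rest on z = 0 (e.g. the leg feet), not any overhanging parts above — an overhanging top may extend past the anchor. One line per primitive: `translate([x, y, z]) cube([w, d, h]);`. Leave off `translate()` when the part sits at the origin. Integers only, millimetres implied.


translate([177, 255, 0]) cube([33, 361, 687]);
translate([927, 255, 0]) cube([33, 361, 687]);
translate([210, 255, 0]) cube([717, 361, 26]);
translate([210, 255, 288]) cube([717, 361, 26]);
translate([210, 255, 576]) cube([717, 361, 26]);


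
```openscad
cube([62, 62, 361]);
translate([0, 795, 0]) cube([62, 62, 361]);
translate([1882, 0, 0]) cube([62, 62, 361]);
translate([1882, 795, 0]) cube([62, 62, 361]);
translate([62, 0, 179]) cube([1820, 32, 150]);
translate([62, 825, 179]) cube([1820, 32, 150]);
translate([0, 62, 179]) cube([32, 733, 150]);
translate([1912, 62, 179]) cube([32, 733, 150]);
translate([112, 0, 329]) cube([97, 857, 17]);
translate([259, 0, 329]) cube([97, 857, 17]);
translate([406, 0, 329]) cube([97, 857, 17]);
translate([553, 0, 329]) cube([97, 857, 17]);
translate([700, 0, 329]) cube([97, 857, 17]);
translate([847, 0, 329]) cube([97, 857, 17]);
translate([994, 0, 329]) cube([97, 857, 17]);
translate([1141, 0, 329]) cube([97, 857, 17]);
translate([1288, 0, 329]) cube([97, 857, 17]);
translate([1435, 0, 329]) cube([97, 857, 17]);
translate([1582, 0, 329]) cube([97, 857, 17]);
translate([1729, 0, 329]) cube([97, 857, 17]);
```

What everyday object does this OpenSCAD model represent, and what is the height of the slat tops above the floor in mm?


A bed frame. The slat-top height is 346 mm.

Four posts, four rails, and a row of slats — a bed frame. Slats sit on the rails at z = 179 + 150 = 329; with slat thickness 17, the top is 346 mm.


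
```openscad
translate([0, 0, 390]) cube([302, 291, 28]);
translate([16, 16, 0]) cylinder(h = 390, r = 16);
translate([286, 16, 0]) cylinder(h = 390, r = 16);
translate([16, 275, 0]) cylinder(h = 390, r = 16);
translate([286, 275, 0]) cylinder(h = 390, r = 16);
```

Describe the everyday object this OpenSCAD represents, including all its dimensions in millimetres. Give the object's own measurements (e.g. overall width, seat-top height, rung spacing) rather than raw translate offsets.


A four-legged stool. The seat is a 302×291×28 mm slab whose top surface is at z = 418 mm; four round legs, each 32 mm in diameter, run from the floor (z = 0) to the underside of the seat, each leg's axis is inset half a diameter from the nearest pair of seat edges (so the leg's bounding box is flush with the corner).


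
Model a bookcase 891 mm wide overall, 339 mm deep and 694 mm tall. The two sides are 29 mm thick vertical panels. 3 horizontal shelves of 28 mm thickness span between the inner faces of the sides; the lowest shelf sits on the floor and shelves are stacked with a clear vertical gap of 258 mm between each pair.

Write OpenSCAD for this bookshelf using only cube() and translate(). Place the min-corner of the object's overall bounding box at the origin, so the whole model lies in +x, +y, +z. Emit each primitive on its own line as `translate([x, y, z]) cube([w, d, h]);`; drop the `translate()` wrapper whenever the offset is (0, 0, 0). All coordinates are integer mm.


cube([29, 339, 694]);
translate([862, 0, 0]) cube([29, 339, 694]);
translate([29, 0, 0]) cube([833, 339, 28]);
translate([29, 0, 286]) cube([833, 339, 28]);
translate([29, 0, 572]) cube([833, 339, 28]);


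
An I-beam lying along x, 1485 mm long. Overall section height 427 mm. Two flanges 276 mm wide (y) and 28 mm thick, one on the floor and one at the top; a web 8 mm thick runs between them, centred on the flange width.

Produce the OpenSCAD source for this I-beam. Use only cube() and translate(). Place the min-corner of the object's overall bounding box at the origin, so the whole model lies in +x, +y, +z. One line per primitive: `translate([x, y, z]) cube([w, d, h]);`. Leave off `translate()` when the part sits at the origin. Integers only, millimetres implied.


cube([1485, 276, 28]);
translate([0, 134, 28]) cube([1485, 8, 371]);
translate([0, 0, 399]) cube([1485, 276, 28]);


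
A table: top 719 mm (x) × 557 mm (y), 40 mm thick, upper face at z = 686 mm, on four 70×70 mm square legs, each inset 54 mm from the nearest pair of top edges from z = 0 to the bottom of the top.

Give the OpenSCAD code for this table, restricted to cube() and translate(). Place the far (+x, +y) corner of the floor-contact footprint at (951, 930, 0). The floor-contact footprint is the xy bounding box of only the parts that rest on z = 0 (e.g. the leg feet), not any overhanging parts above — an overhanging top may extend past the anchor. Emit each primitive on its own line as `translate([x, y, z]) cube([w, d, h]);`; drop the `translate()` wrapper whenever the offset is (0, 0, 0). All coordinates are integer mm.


translate([286, 427, 646]) cube([719, 557, 40]);
translate([340, 481, 0]) cube([70, 70, 646]);
translate([881, 481, 0]) cube([70, 70, 646]);
translate([340, 860, 0]) cube([70, 70, 646]);
translate([881, 860, 0]) cube([70, 70, 646]);


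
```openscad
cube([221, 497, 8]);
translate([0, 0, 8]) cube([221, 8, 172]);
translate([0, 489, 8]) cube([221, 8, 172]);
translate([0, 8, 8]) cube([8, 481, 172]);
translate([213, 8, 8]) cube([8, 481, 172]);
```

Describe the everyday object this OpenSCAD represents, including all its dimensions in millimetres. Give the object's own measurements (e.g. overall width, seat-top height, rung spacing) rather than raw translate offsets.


An open-topped rectangular box: outside dimensions 221×497×180 mm, with a uniform wall and base thickness of 8 mm. The base is a full 221×497 slab on the floor; four walls sit on top of the base. The front and back walls (the −y and +y sides) span the full width; the two side walls fit between them.


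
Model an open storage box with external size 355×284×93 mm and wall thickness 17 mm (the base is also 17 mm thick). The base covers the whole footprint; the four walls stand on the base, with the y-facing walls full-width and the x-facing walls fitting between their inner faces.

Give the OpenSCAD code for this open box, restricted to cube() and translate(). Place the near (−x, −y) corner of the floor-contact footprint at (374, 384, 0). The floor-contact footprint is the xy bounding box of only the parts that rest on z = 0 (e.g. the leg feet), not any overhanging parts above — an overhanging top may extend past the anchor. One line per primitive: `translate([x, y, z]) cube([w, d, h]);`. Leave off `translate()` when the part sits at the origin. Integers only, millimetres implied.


translate([374, 384, 0]) cube([355, 284, 17]);
translate([374, 384, 17]) cube([355, 17, 76]);
translate([374, 651, 17]) cube([355, 17, 76]);
translate([374, 401, 17]) cube([17, 250, 76]);
translate([712, 401, 17]) cube([17, 250, 76]);


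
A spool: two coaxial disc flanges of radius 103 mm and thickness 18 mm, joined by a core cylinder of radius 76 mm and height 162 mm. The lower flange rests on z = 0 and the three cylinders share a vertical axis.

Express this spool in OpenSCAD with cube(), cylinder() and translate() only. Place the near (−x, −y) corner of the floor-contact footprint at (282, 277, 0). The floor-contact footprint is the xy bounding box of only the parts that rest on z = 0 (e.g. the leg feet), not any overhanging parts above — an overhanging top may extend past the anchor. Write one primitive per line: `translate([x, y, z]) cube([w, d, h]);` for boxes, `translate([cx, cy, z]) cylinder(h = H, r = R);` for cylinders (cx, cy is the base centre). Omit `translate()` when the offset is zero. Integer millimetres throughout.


translate([385, 380, 0]) cylinder(h = 18, r = 103);
translate([385, 380, 18]) cylinder(h = 162, r = 76);
translate([385, 380, 180]) cylinder(h = 18, r = 103);


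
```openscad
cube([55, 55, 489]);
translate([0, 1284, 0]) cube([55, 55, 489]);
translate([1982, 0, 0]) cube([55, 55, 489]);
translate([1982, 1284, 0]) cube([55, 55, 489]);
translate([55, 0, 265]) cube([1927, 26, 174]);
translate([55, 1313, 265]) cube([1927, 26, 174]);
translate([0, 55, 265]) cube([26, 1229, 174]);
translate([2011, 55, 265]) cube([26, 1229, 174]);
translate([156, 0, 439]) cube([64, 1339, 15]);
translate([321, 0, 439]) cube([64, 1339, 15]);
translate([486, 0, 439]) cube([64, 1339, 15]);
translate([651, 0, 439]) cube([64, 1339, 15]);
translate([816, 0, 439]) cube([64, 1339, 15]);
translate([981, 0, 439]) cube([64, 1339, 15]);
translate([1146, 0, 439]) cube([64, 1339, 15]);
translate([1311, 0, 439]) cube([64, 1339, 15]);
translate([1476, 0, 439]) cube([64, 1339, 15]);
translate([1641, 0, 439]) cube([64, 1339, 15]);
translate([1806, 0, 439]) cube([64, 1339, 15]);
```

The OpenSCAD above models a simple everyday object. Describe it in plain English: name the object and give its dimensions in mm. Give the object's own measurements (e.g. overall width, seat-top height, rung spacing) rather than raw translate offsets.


A bed frame 2037 mm long (x) by 1339 mm wide (y). Four 55×55 mm corner posts, 489 mm tall, at the corners of the footprint. Four rails of 26 mm thickness and 174 mm height run between adjacent posts with their undersides at z = 265 mm, their outer faces flush with the outside of the frame (the two x-running rails run between the posts' inner faces; the two y-running rails run between the posts' inner faces). 11 slats, each 64 mm wide (x) and 15 mm thick, lie across the top of the two x-running rails, running the full 1339 mm width of the frame in y; along x they sit between the end posts with a 101 mm gap after the −x posts and between neighbouring slats, leaving 112 mm before the +x posts.


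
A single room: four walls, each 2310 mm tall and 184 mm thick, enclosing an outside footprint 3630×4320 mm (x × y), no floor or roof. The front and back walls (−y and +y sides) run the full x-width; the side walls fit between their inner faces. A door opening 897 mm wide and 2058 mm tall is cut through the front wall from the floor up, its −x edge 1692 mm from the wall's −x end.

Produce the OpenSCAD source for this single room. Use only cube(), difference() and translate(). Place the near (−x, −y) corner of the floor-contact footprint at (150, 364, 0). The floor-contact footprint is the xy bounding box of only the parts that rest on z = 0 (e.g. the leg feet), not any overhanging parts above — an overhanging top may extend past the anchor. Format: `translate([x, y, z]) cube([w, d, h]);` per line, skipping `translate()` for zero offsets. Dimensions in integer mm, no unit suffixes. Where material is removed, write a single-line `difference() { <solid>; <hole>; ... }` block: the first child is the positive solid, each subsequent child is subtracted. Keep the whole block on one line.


difference() { translate([150, 364, 0]) cube([3630, 184, 2310]); translate([1842, 364, 0]) cube([897, 184, 2058]); }
translate([150, 4500, 0]) cube([3630, 184, 2310]);
translate([150, 548, 0]) cube([184, 3952, 2310]);
translate([3596, 548, 0]) cube([184, 3952, 2310]);


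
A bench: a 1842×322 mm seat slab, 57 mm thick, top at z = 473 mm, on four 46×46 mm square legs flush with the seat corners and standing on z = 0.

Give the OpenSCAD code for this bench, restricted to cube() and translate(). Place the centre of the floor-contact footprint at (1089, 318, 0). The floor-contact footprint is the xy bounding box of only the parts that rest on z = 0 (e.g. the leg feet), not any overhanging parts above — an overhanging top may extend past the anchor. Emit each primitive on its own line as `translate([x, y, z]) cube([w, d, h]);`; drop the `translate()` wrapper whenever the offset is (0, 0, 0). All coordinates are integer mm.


translate([168, 157, 416]) cube([1842, 322, 57]);
translate([168, 157, 0]) cube([46, 46, 416]);
translate([168, 433, 0]) cube([46, 46, 416]);
translate([1964, 157, 0]) cube([46, 46, 416]);
translate([1964, 433, 0]) cube([46, 46, 416]);


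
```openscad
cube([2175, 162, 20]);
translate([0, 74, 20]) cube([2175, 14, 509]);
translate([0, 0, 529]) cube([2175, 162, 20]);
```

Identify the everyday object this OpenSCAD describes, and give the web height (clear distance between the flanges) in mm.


An I-beam. The web height is 509 mm.

Two wide flanges with a thin centred web — an I-beam. Overall 549 mm minus two 20 mm flanges gives a web of 549 − 2·20 = 509 mm.


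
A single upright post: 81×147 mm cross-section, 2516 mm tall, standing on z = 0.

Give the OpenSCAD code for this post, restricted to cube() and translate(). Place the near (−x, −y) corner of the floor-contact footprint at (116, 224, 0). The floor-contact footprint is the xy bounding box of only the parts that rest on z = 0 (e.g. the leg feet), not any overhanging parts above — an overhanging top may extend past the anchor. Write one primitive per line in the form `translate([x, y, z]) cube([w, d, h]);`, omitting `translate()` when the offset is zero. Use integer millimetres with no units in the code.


translate([116, 224, 0]) cube([81, 147, 2516]);


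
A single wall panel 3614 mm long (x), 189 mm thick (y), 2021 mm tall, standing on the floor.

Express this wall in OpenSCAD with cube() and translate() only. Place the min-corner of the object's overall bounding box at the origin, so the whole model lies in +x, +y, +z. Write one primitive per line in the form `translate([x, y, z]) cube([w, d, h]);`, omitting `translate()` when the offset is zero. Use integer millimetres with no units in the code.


cube([3614, 189, 2021]);


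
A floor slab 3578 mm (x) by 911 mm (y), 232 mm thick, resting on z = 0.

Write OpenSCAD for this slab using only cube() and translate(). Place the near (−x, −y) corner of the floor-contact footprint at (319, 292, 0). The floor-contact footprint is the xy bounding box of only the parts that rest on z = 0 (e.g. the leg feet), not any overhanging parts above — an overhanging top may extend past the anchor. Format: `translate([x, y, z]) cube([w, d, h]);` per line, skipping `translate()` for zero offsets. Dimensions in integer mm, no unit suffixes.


translate([319, 292, 0]) cube([3578, 911, 232]);


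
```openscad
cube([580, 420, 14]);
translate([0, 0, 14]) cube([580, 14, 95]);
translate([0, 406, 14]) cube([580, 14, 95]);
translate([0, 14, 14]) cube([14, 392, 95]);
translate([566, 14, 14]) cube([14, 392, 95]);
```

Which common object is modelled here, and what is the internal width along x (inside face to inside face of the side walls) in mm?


An open box. The internal width is 552 mm.

A 580×420 base slab with four walls standing on it — an open box. The base is 580 mm wide and the walls are 14 mm thick, so the internal width is 580 − 2 × 14 = 552 mm.


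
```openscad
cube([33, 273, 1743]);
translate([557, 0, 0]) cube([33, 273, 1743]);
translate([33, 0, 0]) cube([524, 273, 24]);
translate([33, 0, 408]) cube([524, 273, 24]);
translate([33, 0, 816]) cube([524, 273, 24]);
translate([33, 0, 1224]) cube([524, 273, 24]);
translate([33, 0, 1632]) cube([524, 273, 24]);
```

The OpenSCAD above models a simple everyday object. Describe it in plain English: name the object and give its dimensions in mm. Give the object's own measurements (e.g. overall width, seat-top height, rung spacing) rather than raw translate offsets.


An open bookshelf. Two side panels, each 33 mm thick, 273 mm deep and 1743 mm tall, stand 590 mm apart (outside-to-outside). Between them sit 5 shelves, each 24 mm thick and 273 mm deep, spanning the full gap between the sides. The bottom shelf rests on the floor (its underside at z = 0) and the clear gap between one shelf's top and the next shelf's underside is 384 mm.


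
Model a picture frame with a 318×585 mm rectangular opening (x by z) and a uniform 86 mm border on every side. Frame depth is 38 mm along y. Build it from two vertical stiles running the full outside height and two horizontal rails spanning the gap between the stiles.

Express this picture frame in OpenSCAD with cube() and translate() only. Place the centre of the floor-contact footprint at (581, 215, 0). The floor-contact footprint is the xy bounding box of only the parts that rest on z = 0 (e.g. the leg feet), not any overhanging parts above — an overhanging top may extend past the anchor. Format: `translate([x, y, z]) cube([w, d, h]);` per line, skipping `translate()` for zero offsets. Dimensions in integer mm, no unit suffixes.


translate([336, 196, 0]) cube([86, 38, 757]);
translate([740, 196, 0]) cube([86, 38, 757]);
translate([422, 196, 0]) cube([318, 38, 86]);
translate([422, 196, 671]) cube([318, 38, 86]);


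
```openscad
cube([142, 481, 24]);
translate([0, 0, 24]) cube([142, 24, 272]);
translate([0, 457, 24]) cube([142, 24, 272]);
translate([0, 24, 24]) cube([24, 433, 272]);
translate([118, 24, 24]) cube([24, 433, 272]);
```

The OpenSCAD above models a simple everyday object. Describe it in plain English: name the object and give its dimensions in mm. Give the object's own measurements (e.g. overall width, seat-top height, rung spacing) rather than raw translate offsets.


An open-topped rectangular box: outside dimensions 142×481×296 mm, with a uniform wall and base thickness of 24 mm. The base is a full 142×481 slab on the floor; four walls sit on top of the base. The front and back walls (the −y and +y sides) span the full width; the two side walls fit between them.


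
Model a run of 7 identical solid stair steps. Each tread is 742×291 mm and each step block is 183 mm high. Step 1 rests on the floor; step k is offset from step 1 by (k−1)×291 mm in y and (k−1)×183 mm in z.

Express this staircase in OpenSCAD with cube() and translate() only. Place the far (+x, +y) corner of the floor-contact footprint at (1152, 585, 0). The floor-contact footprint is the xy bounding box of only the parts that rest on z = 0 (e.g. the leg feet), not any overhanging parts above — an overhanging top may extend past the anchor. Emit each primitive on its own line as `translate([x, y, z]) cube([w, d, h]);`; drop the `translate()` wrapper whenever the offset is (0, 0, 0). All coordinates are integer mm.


translate([410, 294, 0]) cube([742, 291, 183]);
translate([410, 585, 183]) cube([742, 291, 183]);
translate([410, 876, 366]) cube([742, 291, 183]);
translate([410, 1167, 549]) cube([742, 291, 183]);
translate([410, 1458, 732]) cube([742, 291, 183]);
translate([410, 1749, 915]) cube([742, 291, 183]);
translate([410, 2040, 1098]) cube([742, 291, 183]);


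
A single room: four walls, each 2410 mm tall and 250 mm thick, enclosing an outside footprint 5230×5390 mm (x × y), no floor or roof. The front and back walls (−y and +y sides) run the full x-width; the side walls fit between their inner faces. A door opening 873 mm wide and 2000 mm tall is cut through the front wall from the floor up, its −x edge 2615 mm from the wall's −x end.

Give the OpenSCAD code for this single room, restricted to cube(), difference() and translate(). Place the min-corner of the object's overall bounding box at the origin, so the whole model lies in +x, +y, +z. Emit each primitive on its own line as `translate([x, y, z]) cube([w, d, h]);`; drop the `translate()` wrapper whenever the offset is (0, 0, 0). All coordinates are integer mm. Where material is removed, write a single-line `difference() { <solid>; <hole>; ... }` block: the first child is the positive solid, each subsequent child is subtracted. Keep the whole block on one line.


difference() { cube([5230, 250, 2410]); translate([2615, 0, 0]) cube([873, 250, 2000]); }
translate([0, 5140, 0]) cube([5230, 250, 2410]);
translate([0, 250, 0]) cube([250, 4890, 2410]);
translate([4980, 250, 0]) cube([250, 4890, 2410]);


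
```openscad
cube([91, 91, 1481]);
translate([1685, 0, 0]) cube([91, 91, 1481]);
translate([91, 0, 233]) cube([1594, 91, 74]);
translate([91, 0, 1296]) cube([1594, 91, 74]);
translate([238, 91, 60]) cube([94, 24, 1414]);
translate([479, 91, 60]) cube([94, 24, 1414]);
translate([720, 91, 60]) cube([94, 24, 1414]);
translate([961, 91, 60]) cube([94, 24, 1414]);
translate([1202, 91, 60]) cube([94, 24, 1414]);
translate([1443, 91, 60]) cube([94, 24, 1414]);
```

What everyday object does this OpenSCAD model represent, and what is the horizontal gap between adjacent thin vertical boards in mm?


A fence section. The picket gap is 147 mm.

Two posts, two rails, 6 pickets — a fence section. Span 1594 mm holds 6 pickets of 94 mm with 7 equal gaps: ⌊(1594 − 6·94) / 7⌋ = 147 mm.


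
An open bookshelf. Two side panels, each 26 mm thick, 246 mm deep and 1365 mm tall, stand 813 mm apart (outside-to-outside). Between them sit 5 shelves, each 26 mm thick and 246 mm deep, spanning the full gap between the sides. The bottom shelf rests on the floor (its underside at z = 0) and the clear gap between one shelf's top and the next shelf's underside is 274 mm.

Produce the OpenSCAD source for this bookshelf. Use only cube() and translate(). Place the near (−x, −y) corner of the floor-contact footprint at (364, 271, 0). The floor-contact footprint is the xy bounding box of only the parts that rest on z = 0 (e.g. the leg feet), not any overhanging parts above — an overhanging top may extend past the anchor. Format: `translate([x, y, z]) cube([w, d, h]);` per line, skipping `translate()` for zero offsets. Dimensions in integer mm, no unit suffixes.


translate([364, 271, 0]) cube([26, 246, 1365]);
translate([1151, 271, 0]) cube([26, 246, 1365]);
translate([390, 271, 0]) cube([761, 246, 26]);
translate([390, 271, 300]) cube([761, 246, 26]);
translate([390, 271, 600]) cube([761, 246, 26]);
translate([390, 271, 900]) cube([761, 246, 26]);
translate([390, 271, 1200]) cube([761, 246, 26]);


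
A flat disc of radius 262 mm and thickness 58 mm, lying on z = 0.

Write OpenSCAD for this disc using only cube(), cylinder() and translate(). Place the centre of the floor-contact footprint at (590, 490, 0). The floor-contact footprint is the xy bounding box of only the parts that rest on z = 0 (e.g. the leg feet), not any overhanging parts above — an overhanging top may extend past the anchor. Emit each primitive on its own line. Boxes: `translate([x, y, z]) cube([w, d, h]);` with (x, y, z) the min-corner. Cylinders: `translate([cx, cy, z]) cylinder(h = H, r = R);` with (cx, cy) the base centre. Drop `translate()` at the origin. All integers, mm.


translate([590, 490, 0]) cylinder(h = 58, r = 262);


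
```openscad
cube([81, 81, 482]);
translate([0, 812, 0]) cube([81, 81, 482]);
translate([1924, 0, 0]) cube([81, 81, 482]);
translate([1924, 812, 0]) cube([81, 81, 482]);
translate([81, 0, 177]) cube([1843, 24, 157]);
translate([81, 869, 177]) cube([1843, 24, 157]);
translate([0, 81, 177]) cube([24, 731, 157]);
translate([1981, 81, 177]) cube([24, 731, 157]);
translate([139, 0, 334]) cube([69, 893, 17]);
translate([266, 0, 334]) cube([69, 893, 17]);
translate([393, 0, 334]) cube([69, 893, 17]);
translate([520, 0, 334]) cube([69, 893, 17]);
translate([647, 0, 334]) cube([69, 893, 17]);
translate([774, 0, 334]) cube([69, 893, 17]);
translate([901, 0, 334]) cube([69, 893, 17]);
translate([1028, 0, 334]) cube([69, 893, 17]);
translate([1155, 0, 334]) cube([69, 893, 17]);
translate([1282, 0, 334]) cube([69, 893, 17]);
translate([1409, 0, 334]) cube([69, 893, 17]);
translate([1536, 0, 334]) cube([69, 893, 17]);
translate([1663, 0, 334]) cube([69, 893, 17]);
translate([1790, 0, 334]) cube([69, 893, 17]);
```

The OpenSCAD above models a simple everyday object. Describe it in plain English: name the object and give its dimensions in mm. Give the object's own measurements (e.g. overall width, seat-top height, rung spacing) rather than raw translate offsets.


A bed frame 2005 mm long (x) by 893 mm wide (y). Four 81×81 mm corner posts, 482 mm tall, at the corners of the footprint. Four rails of 24 mm thickness and 157 mm height run between adjacent posts with their undersides at z = 177 mm, their outer faces flush with the outside of the frame (the two x-running rails run between the posts' inner faces; the two y-running rails run between the posts' inner faces). 14 slats, each 69 mm wide (x) and 17 mm thick, lie across the top of the two x-running rails, running the full 893 mm width of the frame in y; along x they sit between the end posts with a 58 mm gap after the −x posts and between neighbouring slats, leaving 65 mm before the +x posts.
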